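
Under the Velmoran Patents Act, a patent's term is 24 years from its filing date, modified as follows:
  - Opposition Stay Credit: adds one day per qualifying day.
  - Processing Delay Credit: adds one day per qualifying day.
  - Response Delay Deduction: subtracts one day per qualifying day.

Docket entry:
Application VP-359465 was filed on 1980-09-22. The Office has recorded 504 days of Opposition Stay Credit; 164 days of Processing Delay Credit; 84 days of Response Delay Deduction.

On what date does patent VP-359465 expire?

2006-04-29

Base term: filing date + 24 years → 22 September 2004.
Opposition Stay Credit: +504 days → 8 February 2006.
Processing Delay Credit: +164 days → 22 July 2006.
Response Delay Deduction: −84 days → 29 April 2006.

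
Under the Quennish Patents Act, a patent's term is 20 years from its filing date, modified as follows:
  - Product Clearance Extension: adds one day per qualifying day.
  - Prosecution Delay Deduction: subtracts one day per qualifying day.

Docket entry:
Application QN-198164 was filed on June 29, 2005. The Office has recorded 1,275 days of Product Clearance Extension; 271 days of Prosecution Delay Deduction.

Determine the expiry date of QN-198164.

Base term: filing date + 20 years → 29 June 2025.
Product Clearance Extension: +1275 days → 25 December 2028.
Prosecution Delay Deduction: −271 days → 29 March 2028.

2028-03-29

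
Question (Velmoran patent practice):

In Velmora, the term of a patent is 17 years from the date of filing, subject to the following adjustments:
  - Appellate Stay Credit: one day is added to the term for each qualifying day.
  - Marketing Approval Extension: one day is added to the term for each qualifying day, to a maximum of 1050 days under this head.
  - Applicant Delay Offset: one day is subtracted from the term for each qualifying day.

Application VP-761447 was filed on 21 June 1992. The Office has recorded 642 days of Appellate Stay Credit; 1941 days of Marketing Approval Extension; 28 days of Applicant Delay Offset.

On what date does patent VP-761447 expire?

Base term: filing date + 17 years → 21 June 2009.
Appellate Stay Credit: +642 days → 25 March 2011.
Marketing Approval Extension: 1941 days claimed exceeds the 1050-day cap, so +1050 days → 7 February 2014.
Applicant Delay Offset: −28 days → 10 January 2014.

2014-01-10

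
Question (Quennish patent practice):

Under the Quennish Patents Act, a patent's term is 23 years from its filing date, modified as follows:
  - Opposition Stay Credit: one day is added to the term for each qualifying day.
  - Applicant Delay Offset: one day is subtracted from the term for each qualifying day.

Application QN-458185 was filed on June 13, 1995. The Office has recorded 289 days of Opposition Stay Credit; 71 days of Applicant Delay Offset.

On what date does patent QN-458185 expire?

Base term: filing date + 23 years → 13 June 2018.
Opposition Stay Credit: +289 days → 29 March 2019.
Applicant Delay Offset: −71 days → 17 January 2019.

2019-01-17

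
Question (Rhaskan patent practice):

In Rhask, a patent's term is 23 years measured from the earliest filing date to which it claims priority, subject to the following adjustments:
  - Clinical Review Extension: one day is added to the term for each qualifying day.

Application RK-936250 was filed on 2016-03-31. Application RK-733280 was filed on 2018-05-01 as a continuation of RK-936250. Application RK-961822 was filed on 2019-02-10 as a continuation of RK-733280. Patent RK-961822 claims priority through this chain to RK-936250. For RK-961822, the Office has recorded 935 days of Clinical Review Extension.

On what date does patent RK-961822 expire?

Earliest priority filing: 31 March 2016.
Base term: 31 March 2016 + 23 years → 31 March 2039.
Clinical Review Extension: +935 days → 21 October 2041.

October 21, 2041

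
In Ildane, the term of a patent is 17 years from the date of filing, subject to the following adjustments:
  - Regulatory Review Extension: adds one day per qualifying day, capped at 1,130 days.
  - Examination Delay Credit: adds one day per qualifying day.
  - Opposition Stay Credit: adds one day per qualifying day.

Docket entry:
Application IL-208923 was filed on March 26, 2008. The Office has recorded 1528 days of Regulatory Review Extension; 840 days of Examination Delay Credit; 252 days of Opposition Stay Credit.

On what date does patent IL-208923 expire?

April 26, 2031

Base term: filing date + 17 years → 26 March 2025.
Regulatory Review Extension: 1528 days claimed exceeds the 1130-day cap, so +1130 days → 29 April 2028.
Examination Delay Credit: +840 days → 17 August 2030.
Opposition Stay Credit: +252 days → 26 April 2031.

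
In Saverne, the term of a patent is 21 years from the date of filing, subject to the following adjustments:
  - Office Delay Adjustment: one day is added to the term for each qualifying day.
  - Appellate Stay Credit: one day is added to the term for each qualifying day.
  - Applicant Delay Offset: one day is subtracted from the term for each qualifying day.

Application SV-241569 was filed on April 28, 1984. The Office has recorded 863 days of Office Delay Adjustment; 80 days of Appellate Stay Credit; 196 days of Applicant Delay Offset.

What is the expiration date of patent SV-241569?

Base term: filing date + 21 years → 28 April 2005.
Office Delay Adjustment: +863 days → 8 September 2007.
Appellate Stay Credit: +80 days → 27 November 2007.
Applicant Delay Offset: −196 days → 15 May 2007.

May 15, 2007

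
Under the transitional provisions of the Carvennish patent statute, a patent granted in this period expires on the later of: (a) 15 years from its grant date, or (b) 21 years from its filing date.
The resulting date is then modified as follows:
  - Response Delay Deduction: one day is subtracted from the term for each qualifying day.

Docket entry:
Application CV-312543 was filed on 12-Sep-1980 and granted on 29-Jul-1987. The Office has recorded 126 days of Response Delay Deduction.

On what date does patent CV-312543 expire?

(a) grant + 15 years → 29 July 2002.
(b) filing + 21 years → 12 September 2001.
Later of the two: 29 July 2002.
Response Delay Deduction: −126 days → 25 March 2002.

2002-03-25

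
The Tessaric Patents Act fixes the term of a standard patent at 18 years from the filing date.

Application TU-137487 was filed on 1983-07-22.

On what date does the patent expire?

July 22, 2001

Filing date + 18 years → 22 July 2001.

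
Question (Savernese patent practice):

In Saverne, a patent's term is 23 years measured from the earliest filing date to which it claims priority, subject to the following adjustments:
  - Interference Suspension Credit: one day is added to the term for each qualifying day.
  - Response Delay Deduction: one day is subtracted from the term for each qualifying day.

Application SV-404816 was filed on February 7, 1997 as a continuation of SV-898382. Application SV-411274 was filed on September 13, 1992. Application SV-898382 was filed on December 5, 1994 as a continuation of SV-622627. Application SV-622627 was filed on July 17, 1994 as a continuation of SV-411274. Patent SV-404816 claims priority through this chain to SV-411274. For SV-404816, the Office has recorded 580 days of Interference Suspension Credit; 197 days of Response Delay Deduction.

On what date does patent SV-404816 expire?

Earliest priority filing: 13 September 1992.
Base term: 13 September 1992 + 23 years → 13 September 2015.
Interference Suspension Credit: +580 days → 15 April 2017.
Response Delay Deduction: −197 days → 30 September 2016.

September 30, 2016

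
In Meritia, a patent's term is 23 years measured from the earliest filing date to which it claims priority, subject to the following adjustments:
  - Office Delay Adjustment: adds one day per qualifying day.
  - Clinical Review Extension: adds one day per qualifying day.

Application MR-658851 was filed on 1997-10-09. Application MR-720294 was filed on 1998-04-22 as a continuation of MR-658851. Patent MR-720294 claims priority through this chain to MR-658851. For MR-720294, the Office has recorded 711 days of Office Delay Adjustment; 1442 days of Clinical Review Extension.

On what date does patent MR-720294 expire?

Earliest priority filing: 9 October 1997.
Base term: 9 October 1997 + 23 years → 9 October 2020.
Office Delay Adjustment: +711 days → 20 September 2022.
Clinical Review Extension: +1442 days → 1 September 2026.

September 1, 2026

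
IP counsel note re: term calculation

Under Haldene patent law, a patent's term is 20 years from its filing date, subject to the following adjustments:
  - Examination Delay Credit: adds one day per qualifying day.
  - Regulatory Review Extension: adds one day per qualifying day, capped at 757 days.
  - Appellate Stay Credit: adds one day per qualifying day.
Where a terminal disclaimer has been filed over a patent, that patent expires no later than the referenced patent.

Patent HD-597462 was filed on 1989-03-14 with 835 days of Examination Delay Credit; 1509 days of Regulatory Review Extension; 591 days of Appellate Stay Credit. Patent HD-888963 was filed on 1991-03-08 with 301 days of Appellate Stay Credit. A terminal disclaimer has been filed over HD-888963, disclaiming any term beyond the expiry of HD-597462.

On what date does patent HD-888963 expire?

2012-01-03

Natural term of HD-888963:
  Base: filing + 20 years → 8 March 2011.
  Appellate Stay Credit: +301 days → 3 January 2012.
Expiry of referenced patent HD-597462:
  Base: filing + 20 years → 14 March 2009.
  Examination Delay Credit: +835 days → 27 June 2011.
  Regulatory Review Extension: 1509 days claimed exceeds the 757-day cap, so +757 days → 23 July 2013.
  Appellate Stay Credit: +591 days → 6 March 2015.
Terminal disclaimer: HD-888963 expires on the earlier of 3 January 2012 and 6 March 2015.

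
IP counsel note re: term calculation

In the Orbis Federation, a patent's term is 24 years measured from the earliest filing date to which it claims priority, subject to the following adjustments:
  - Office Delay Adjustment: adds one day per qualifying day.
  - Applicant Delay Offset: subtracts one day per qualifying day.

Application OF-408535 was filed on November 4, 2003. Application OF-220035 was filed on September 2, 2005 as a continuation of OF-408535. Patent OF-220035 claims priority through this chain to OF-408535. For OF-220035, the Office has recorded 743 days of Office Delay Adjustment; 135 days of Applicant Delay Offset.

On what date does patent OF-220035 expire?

July 4, 2029

Earliest priority filing: 4 November 2003.
Base term: 4 November 2003 + 24 years → 4 November 2027.
Office Delay Adjustment: +743 days → 16 November 2029.
Applicant Delay Offset: −135 days → 4 July 2029.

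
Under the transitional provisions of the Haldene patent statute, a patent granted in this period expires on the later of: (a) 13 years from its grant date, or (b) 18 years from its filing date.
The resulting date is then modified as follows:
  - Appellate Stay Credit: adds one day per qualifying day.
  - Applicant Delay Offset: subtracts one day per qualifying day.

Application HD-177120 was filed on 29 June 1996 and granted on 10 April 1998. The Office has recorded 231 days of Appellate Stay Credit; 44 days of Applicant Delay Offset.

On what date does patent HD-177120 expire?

(a) grant + 13 years → 10 April 2011.
(b) filing + 18 years → 29 June 2014.
Later of the two: 29 June 2014.
Appellate Stay Credit: +231 days → 15 February 2015.
Applicant Delay Offset: −44 days → 2 January 2015.

January 2, 2015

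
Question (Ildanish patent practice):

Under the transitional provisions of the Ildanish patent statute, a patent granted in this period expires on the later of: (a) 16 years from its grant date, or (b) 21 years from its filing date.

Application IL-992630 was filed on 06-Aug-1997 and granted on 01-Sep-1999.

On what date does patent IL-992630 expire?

2018-08-06

(a) grant + 16 years → 1 September 2015.
(b) filing + 21 years → 6 August 2018.
Later of the two: 6 August 2018.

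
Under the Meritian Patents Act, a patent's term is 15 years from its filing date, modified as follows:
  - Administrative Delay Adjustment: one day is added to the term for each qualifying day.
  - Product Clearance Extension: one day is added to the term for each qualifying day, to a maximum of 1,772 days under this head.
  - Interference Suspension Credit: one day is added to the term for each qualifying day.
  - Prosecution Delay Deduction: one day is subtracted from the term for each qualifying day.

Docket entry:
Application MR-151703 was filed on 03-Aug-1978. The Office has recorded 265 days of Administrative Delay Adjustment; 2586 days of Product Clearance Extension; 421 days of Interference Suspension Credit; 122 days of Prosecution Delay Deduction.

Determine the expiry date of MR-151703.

December 26, 1999

Base term: filing date + 15 years → 3 August 1993.
Administrative Delay Adjustment: +265 days → 25 April 1994.
Product Clearance Extension: 2586 days claimed exceeds the 1772-day cap, so +1772 days → 2 March 1999.
Interference Suspension Credit: +421 days → 26 April 2000.
Prosecution Delay Deduction: −122 days → 26 December 1999.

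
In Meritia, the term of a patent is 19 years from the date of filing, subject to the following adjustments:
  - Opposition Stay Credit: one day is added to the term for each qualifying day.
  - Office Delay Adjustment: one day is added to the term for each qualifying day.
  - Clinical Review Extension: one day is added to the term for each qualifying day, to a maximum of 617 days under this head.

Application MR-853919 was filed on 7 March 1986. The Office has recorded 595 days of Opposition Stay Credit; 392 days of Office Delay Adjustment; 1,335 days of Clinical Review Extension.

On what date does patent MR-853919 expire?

Base term: filing date + 19 years → 7 March 2005.
Opposition Stay Credit: +595 days → 23 October 2006.
Office Delay Adjustment: +392 days → 19 November 2007.
Clinical Review Extension: 1335 days claimed exceeds the 617-day cap, so +617 days → 28 July 2009.

July 28, 2009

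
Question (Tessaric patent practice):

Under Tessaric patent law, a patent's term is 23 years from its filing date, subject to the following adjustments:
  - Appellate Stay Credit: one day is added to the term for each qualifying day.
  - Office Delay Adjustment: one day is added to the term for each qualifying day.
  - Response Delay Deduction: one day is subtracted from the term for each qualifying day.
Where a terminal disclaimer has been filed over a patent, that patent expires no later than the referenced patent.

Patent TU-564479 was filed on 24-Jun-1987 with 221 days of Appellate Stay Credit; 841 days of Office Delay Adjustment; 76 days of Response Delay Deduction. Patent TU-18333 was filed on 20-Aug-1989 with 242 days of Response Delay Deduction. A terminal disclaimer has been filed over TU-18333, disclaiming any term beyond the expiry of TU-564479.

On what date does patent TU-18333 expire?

December 22, 2011

Natural term of TU-18333:
  Base: filing + 23 years → 20 August 2012.
  Response Delay Deduction: −242 days → 22 December 2011.
Expiry of referenced patent TU-564479:
  Base: filing + 23 years → 24 June 2010.
  Appellate Stay Credit: +221 days → 31 January 2011.
  Office Delay Adjustment: +841 days → 21 May 2013.
  Response Delay Deduction: −76 days → 6 March 2013.
Terminal disclaimer: TU-18333 expires on the earlier of 22 December 2011 and 6 March 2013.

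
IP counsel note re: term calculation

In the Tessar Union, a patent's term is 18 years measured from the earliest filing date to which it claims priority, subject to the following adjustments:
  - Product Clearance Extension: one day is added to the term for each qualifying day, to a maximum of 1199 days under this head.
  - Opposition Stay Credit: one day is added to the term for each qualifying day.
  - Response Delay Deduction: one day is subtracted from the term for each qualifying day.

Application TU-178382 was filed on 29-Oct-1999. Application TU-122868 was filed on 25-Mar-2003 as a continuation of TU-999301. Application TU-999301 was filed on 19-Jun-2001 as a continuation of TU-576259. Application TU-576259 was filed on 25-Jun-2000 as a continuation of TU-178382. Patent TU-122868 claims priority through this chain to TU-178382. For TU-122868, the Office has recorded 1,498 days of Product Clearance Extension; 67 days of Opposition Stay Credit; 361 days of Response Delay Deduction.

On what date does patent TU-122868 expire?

2020-04-21

Earliest priority filing: 29 October 1999.
Base term: 29 October 1999 + 18 years → 29 October 2017.
Product Clearance Extension: 1498 days claimed exceeds the 1199-day cap, so +1199 days → 9 February 2021.
Opposition Stay Credit: +67 days → 17 April 2021.
Response Delay Deduction: −361 days → 21 April 2020.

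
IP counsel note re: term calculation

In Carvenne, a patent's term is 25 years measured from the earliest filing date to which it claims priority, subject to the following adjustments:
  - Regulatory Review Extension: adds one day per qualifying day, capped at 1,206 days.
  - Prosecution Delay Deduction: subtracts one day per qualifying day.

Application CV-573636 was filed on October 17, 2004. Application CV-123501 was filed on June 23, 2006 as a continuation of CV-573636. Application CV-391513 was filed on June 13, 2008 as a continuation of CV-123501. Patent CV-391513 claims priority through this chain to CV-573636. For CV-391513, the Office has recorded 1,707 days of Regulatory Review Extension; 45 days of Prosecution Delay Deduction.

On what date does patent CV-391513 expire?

December 21, 2032

Earliest priority filing: 17 October 2004.
Base term: 17 October 2004 + 25 years → 17 October 2029.
Regulatory Review Extension: 1707 days claimed exceeds the 1206-day cap, so +1206 days → 4 February 2033.
Prosecution Delay Deduction: −45 days → 21 December 2032.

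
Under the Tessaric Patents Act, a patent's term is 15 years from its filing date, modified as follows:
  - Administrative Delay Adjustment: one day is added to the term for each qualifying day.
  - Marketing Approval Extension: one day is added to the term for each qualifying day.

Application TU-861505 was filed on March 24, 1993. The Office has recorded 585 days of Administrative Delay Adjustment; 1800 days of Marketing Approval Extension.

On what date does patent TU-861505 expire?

2014-10-04

Base term: filing date + 15 years → 24 March 2008.
Administrative Delay Adjustment: +585 days → 30 October 2009.
Marketing Approval Extension: +1800 days → 4 October 2014.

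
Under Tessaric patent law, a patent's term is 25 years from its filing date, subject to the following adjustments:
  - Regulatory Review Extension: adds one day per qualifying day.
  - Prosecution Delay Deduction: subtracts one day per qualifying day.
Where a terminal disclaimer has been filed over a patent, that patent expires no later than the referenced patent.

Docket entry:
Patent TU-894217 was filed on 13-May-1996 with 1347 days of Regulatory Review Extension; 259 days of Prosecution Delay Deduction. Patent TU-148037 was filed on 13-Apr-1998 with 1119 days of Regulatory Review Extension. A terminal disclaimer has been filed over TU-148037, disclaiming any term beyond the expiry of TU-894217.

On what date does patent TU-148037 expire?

May 5, 2024

Natural term of TU-148037:
  Base: filing + 25 years → 13 April 2023.
  Regulatory Review Extension: +1119 days → 6 May 2026.
Expiry of referenced patent TU-894217:
  Base: filing + 25 years → 13 May 2021.
  Regulatory Review Extension: +1347 days → 19 January 2025.
  Prosecution Delay Deduction: −259 days → 5 May 2024.
Terminal disclaimer: TU-148037 expires on the earlier of 6 May 2026 and 5 May 2024.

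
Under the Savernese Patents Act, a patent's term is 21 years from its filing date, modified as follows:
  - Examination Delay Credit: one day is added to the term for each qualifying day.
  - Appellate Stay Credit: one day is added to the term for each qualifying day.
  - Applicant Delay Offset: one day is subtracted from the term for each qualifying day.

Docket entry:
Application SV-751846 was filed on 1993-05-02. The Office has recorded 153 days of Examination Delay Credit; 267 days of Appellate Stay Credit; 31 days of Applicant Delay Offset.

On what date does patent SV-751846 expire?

Base term: filing date + 21 years → 2 May 2014.
Examination Delay Credit: +153 days → 2 October 2014.
Appellate Stay Credit: +267 days → 26 June 2015.
Applicant Delay Offset: −31 days → 26 May 2015.

May 26, 2015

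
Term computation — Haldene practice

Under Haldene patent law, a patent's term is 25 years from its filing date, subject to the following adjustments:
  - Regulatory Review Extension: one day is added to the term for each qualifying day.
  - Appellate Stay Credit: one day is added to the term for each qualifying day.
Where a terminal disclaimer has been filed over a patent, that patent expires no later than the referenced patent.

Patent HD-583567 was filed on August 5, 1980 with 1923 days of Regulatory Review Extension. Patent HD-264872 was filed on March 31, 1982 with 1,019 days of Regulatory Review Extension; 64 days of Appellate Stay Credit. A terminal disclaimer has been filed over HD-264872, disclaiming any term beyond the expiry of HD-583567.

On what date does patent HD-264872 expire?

Natural term of HD-264872:
  Base: filing + 25 years → 31 March 2007.
  Regulatory Review Extension: +1019 days → 13 January 2010.
  Appellate Stay Credit: +64 days → 18 March 2010.
Expiry of referenced patent HD-583567:
  Base: filing + 25 years → 5 August 2005.
  Regulatory Review Extension: +1923 days → 10 November 2010.
Terminal disclaimer: HD-264872 expires on the earlier of 18 March 2010 and 10 November 2010.

2010-03-18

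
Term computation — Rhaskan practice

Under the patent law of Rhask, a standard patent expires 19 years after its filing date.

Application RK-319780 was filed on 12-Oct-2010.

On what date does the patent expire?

Filing date + 19 years → 12 October 2029.

October 12, 2029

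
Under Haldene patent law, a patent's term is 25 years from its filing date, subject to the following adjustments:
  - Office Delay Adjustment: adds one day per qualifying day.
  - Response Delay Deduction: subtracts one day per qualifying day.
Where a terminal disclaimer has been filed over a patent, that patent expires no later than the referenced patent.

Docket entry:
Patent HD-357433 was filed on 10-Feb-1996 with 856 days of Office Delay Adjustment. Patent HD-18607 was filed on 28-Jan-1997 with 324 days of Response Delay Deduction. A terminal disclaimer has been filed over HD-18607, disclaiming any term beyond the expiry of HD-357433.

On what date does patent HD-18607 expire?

Natural term of HD-18607:
  Base: filing + 25 years → 28 January 2022.
  Response Delay Deduction: −324 days → 10 March 2021.
Expiry of referenced patent HD-357433:
  Base: filing + 25 years → 10 February 2021.
  Office Delay Adjustment: +856 days → 16 June 2023.
Terminal disclaimer: HD-18607 expires on the earlier of 10 March 2021 and 16 June 2023.

March 10, 2021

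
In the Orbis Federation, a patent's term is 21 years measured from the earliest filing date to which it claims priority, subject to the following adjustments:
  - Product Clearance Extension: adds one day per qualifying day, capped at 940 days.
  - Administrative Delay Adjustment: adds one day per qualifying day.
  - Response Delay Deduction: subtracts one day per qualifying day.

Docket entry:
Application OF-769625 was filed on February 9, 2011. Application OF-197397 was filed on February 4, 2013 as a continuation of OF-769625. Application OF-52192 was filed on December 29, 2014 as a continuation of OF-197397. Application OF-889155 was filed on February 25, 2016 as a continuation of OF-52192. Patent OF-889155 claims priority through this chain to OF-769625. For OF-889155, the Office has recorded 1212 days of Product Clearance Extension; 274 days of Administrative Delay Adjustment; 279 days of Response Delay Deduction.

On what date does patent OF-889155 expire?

2034-09-01

Earliest priority filing: 9 February 2011.
Base term: 9 February 2011 + 21 years → 9 February 2032.
Product Clearance Extension: 1212 days claimed exceeds the 940-day cap, so +940 days → 6 September 2034.
Administrative Delay Adjustment: +274 days → 7 June 2035.
Response Delay Deduction: −279 days → 1 September 2034.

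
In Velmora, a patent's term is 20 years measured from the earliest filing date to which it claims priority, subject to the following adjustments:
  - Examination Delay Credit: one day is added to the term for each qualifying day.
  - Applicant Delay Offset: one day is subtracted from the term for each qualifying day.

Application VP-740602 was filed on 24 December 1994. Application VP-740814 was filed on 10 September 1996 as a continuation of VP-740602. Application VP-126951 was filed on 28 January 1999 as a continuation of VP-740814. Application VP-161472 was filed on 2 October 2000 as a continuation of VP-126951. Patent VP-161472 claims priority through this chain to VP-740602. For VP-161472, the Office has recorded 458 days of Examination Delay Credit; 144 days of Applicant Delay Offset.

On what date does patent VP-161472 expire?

Earliest priority filing: 24 December 1994.
Base term: 24 December 1994 + 20 years → 24 December 2014.
Examination Delay Credit: +458 days → 26 March 2016.
Applicant Delay Offset: −144 days → 3 November 2015.

November 3, 2015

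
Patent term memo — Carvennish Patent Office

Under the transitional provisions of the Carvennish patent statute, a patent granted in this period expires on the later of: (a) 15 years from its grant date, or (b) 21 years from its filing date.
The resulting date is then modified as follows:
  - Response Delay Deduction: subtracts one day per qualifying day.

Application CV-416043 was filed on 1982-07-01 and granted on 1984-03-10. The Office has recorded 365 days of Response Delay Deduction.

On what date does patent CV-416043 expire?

(a) grant + 15 years → 10 March 1999.
(b) filing + 21 years → 1 July 2003.
Later of the two: 1 July 2003.
Response Delay Deduction: −365 days → 1 July 2002.

2002-07-01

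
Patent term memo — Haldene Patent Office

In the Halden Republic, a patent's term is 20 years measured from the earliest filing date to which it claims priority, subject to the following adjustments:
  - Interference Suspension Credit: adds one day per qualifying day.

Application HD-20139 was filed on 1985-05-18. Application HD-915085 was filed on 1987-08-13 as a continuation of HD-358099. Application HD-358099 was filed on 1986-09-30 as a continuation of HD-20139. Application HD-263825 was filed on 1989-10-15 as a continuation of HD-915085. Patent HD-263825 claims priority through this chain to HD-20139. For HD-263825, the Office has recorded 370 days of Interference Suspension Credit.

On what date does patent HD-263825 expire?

May 23, 2006

Earliest priority filing: 18 May 1985.
Base term: 18 May 1985 + 20 years → 18 May 2005.
Interference Suspension Credit: +370 days → 23 May 2006.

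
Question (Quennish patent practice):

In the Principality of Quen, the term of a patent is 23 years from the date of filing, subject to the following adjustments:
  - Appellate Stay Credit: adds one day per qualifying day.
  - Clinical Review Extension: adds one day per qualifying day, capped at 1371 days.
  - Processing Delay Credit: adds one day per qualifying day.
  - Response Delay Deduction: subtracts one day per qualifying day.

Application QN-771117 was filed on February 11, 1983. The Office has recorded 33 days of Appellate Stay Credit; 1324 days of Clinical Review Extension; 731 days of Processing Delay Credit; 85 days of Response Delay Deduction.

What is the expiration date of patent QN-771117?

Base term: filing date + 23 years → 11 February 2006.
Appellate Stay Credit: +33 days → 16 March 2006.
Clinical Review Extension: 1324 days (within the 1371-day cap) → +1324 days → 30 October 2009.
Processing Delay Credit: +731 days → 31 October 2011.
Response Delay Deduction: −85 days → 7 August 2011.

2011-08-07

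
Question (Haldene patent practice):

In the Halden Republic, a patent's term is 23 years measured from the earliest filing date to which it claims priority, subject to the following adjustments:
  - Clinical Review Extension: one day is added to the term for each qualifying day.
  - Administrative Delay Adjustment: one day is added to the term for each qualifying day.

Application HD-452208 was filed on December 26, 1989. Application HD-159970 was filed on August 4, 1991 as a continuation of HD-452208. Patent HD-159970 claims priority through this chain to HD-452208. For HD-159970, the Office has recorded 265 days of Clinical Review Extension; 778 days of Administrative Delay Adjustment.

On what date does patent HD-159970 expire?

Earliest priority filing: 26 December 1989.
Base term: 26 December 1989 + 23 years → 26 December 2012.
Clinical Review Extension: +265 days → 17 September 2013.
Administrative Delay Adjustment: +778 days → 4 November 2015.

2015-11-04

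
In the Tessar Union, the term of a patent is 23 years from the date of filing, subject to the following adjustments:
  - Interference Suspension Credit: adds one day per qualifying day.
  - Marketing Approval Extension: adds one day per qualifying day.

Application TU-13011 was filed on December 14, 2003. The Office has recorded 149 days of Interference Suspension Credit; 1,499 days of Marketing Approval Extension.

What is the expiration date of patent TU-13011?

Base term: filing date + 23 years → 14 December 2026.
Interference Suspension Credit: +149 days → 12 May 2027.
Marketing Approval Extension: +1499 days → 19 June 2031.

June 19, 2031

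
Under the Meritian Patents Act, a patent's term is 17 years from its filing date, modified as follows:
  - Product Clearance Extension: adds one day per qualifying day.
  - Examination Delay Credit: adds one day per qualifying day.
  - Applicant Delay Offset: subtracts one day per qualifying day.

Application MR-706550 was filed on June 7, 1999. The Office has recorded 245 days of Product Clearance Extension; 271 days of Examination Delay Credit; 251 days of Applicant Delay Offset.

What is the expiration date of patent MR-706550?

2017-02-27

Base term: filing date + 17 years → 7 June 2016.
Product Clearance Extension: +245 days → 7 February 2017.
Examination Delay Credit: +271 days → 5 November 2017.
Applicant Delay Offset: −251 days → 27 February 2017.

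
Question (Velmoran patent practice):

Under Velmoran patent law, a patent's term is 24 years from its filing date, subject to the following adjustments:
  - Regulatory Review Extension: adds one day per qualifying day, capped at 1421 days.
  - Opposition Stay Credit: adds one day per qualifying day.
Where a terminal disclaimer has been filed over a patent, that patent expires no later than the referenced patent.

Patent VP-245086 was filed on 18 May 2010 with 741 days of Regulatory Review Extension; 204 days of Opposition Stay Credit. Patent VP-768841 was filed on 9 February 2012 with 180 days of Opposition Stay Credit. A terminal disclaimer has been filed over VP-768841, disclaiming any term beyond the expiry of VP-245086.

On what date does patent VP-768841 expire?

Natural term of VP-768841:
  Base: filing + 24 years → 9 February 2036.
  Opposition Stay Credit: +180 days → 7 August 2036.
Expiry of referenced patent VP-245086:
  Base: filing + 24 years → 18 May 2034.
  Regulatory Review Extension: 741 days (within the 1421-day cap) → +741 days → 28 May 2036.
  Opposition Stay Credit: +204 days → 18 December 2036.
Terminal disclaimer: VP-768841 expires on the earlier of 7 August 2036 and 18 December 2036.

2036-08-07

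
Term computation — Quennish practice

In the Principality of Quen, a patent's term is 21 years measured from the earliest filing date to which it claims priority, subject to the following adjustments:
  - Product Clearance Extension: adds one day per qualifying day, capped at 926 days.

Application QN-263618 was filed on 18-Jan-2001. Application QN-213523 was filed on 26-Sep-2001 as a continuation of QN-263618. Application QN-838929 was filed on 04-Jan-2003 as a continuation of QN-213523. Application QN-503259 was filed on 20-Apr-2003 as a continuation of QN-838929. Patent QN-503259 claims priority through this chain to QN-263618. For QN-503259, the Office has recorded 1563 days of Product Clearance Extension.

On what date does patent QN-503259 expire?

Earliest priority filing: 18 January 2001.
Base term: 18 January 2001 + 21 years → 18 January 2022.
Product Clearance Extension: 1563 days claimed exceeds the 926-day cap, so +926 days → 1 August 2024.

2024-08-01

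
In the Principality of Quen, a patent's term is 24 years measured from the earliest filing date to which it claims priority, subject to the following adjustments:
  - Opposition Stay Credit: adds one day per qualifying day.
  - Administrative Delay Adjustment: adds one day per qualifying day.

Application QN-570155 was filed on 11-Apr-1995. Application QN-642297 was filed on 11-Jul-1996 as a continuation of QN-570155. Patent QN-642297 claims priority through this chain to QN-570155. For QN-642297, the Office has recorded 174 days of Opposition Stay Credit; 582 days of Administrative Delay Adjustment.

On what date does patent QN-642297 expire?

Earliest priority filing: 11 April 1995.
Base term: 11 April 1995 + 24 years → 11 April 2019.
Opposition Stay Credit: +174 days → 2 October 2019.
Administrative Delay Adjustment: +582 days → 6 May 2021.

2021-05-06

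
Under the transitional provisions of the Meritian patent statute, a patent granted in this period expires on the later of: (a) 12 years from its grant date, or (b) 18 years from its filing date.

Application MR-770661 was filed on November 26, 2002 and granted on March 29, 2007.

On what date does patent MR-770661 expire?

2020-11-26

(a) grant + 12 years → 29 March 2019.
(b) filing + 18 years → 26 November 2020.
Later of the two: 26 November 2020.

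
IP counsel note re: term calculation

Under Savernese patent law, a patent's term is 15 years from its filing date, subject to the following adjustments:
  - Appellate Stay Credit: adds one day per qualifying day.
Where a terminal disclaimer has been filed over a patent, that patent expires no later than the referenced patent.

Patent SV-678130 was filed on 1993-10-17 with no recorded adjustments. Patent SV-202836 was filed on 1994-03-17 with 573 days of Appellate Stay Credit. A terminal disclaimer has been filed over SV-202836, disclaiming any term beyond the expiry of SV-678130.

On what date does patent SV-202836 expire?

2008-10-17

Natural term of SV-202836:
  Base: filing + 15 years → 17 March 2009.
  Appellate Stay Credit: +573 days → 11 October 2010.
Expiry of referenced patent SV-678130:
  Base: filing + 15 years → 17 October 2008.
Terminal disclaimer: SV-202836 expires on the earlier of 11 October 2010 and 17 October 2008.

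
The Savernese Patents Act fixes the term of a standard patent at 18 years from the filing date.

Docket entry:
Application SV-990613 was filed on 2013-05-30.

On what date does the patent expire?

May 30, 2031

Filing date + 18 years → 30 May 2031.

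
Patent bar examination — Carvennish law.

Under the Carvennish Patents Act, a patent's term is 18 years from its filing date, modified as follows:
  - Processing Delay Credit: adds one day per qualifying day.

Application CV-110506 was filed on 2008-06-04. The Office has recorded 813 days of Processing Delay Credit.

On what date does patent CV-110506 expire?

Base term: filing date + 18 years → 4 June 2026.
Processing Delay Credit: +813 days → 25 August 2028.

August 25, 2028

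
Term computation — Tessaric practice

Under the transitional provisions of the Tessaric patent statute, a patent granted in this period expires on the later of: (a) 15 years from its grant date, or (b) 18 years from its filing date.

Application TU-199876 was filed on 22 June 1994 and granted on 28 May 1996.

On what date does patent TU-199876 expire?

June 22, 2012

(a) grant + 15 years → 28 May 2011.
(b) filing + 18 years → 22 June 2012.
Later of the two: 22 June 2012.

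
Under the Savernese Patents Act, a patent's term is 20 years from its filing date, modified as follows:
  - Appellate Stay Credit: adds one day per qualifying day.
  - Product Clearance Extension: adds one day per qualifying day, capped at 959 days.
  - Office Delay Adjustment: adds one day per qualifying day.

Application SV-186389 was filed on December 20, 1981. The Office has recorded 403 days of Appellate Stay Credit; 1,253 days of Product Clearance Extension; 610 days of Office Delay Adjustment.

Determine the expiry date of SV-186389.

Base term: filing date + 20 years → 20 December 2001.
Appellate Stay Credit: +403 days → 27 January 2003.
Product Clearance Extension: 1253 days claimed exceeds the 959-day cap, so +959 days → 12 September 2005.
Office Delay Adjustment: +610 days → 15 May 2007.

2007-05-15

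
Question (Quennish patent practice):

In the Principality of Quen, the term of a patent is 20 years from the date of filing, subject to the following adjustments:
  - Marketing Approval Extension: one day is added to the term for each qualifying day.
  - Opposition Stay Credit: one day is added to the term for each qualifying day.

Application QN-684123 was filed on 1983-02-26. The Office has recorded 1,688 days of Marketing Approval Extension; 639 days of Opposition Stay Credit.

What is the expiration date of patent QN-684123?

July 11, 2009

Base term: filing date + 20 years → 26 February 2003.
Marketing Approval Extension: +1688 days → 11 October 2007.
Opposition Stay Credit: +639 days → 11 July 2009.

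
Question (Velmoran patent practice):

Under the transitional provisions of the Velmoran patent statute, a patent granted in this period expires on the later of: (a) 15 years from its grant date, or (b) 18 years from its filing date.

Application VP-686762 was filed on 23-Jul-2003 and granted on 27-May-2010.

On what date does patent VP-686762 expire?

2025-05-27

(a) grant + 15 years → 27 May 2025.
(b) filing + 18 years → 23 July 2021.
Later of the two: 27 May 2025.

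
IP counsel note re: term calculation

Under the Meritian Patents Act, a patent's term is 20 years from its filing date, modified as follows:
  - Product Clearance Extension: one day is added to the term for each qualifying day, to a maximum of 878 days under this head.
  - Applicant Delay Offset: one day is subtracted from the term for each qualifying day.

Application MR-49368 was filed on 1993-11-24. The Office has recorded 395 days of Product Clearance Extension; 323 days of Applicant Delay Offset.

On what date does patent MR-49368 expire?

2014-02-04

Base term: filing date + 20 years → 24 November 2013.
Product Clearance Extension: 395 days (within the 878-day cap) → +395 days → 24 December 2014.
Applicant Delay Offset: −323 days → 4 February 2014.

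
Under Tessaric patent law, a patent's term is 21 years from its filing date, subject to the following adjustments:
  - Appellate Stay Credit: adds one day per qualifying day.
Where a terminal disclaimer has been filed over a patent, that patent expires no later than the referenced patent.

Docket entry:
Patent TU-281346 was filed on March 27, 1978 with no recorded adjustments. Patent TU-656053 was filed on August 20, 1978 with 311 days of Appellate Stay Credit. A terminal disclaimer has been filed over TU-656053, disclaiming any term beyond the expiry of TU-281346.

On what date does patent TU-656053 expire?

1999-03-27

Natural term of TU-656053:
  Base: filing + 21 years → 20 August 1999.
  Appellate Stay Credit: +311 days → 26 June 2000.
Expiry of referenced patent TU-281346:
  Base: filing + 21 years → 27 March 1999.
Terminal disclaimer: TU-656053 expires on the earlier of 26 June 2000 and 27 March 1999.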